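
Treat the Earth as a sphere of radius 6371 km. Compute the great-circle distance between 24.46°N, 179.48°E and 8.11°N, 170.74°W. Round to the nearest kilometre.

2094 km

Δλ = -170.74 − 179.48 = -350.22°; wrapped into (−180°, 180°]: 9.78°.
Δφ = 8.11 − 24.46 = -16.35°.
a = sin²(Δφ/2) + cos φ₁ · cos φ₂ · sin²(Δλ/2) = 0.026768.
c = 2·atan2(√a, √(1−a)) = 0.32870 rad → d = 6371·c ≈ 2094.13 km.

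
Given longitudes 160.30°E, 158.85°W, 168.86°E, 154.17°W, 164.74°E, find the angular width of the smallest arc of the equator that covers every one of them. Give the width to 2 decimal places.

45.53°

Sort the longitudes: -158.85°, -154.17°, +160.30°, +164.74°, +168.86°.
Eastward gaps between consecutive values (wrapping around): 4.68°, 314.47°, 4.44°, 4.12°, 32.29°.
Largest gap = 314.47° ⇒ minimal covering band is its complement: 360° − 314.47° = 45.53°.
Band runs from +160.30° eastward to -154.17°, crossing the antimeridian.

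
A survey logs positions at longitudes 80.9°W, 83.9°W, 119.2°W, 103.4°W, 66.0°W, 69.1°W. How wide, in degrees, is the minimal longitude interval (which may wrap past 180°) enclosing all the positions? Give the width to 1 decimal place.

Sort the longitudes: -119.2°, -103.4°, -83.9°, -80.9°, -69.1°, -66.0°.
Eastward gaps between consecutive values (wrapping around): 15.8°, 19.5°, 3.0°, 11.8°, 3.1°, 306.8°.
Largest gap = 306.8° ⇒ minimal covering band is its complement: 360° − 306.8° = 53.2°.
Band runs from -119.2° eastward to -66.0°.

53.2°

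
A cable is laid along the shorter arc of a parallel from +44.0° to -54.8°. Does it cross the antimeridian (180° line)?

No

Signed shortest Δλ = ((-54.8 − 44.0 + 180) mod 360) − 180 = -98.8°.
Going west by 98.8° from +44.0° reaches -54.8° without touching 180°.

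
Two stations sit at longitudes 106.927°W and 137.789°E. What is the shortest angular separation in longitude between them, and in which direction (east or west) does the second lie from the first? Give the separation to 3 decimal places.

115.284° west

Raw difference: 137.789 − -106.927 = 244.716°.
Normalise into (−180°, 180°]: 244.716° − 360° = -115.284°.
Negative ⇒ the second point lies to the west; separation 115.284°.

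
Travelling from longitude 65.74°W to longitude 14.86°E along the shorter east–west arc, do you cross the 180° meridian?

Signed shortest Δλ = ((14.86 − -65.74 + 180) mod 360) − 180 = 80.6°.
Going east by 80.6° from -65.74° reaches +14.86° without touching 180°.

No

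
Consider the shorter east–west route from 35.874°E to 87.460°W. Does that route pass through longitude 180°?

No

Signed shortest Δλ = ((-87.460 − 35.874 + 180) mod 360) − 180 = -123.334°.
Going west by 123.334° from +35.874° reaches -87.460° without touching 180°.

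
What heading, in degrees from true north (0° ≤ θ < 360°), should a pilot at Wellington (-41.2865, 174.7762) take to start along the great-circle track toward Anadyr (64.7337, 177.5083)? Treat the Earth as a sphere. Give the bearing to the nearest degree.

1°

Δλ = 177.5083 − 174.7762 = 2.7321°.
θ = atan2( sin Δλ · cos φ₂ , cos φ₁ · sin φ₂ − sin φ₁ · cos φ₂ · cos Δλ )
  = atan2(0.02035, 0.96084) = 1.213° → normalised to [0°, 360°): 1.213°.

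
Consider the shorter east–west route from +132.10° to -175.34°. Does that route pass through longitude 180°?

Yes

Naïve |-175.34 − 132.10| = 307.44° > 180°, so the shorter arc goes the other way round — across 180°.
Signed shortest Δλ = ((-175.34 − 132.10 + 180) mod 360) − 180 = 52.56°.
Going east by 52.56° from +132.10° passes through 180° before reaching -175.34°.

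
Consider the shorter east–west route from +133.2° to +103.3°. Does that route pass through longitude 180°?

No

Signed shortest Δλ = ((103.3 − 133.2 + 180) mod 360) − 180 = -29.9°.
Going west by 29.9° from +133.2° reaches +103.3° without touching 180°.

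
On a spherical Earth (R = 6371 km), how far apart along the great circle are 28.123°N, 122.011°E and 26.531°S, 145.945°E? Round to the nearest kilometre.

6593 km

Δλ = 145.945 − 122.011 = 23.934°.
Δφ = -26.531 − 28.123 = -54.654°.
a = sin²(Δφ/2) + cos φ₁ · cos φ₂ · sin²(Δλ/2) = 0.244668.
c = 2·atan2(√a, √(1−a)) = 1.03484 rad → d = 6371·c ≈ 6592.96 km.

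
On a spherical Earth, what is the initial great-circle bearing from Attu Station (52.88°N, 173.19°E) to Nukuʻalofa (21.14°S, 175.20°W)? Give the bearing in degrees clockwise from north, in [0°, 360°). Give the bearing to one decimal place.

168.8°

Δλ = -175.20 − 173.19 = -348.39°; wrapped into (−180°, 180°]: 11.61°.
θ = atan2( sin Δλ · cos φ₂ , cos φ₁ · sin φ₂ − sin φ₁ · cos φ₂ · cos Δλ )
  = atan2(0.18771, -0.94614) = 168.779° → normalised to [0°, 360°): 168.779°.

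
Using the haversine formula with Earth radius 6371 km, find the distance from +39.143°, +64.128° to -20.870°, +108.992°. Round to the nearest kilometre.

Δλ = 108.992 − 64.128 = 44.864°.
Δφ = -20.870 − 39.143 = -60.013°.
a = sin²(Δφ/2) + cos φ₁ · cos φ₂ · sin²(Δλ/2) = 0.355619.
c = 2·atan2(√a, √(1−a)) = 1.27786 rad → d = 6371·c ≈ 8141.26 km.

8141 km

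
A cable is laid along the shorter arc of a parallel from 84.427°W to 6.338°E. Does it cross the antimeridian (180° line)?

Signed shortest Δλ = ((6.338 − -84.427 + 180) mod 360) − 180 = 90.765°.
Going east by 90.765° from -84.427° reaches +6.338° without touching 180°.

No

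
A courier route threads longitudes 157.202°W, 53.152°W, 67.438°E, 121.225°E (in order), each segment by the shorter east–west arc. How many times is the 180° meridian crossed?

0

Leg 1: -157.202° → -53.152°, shortest Δλ = 104.05° (east) — does not cross 180°.
Leg 2: -53.152° → +67.438°, shortest Δλ = 120.59° (east) — does not cross 180°.
Leg 3: +67.438° → +121.225°, shortest Δλ = 53.787° (east) — does not cross 180°.
Total crossings: 0.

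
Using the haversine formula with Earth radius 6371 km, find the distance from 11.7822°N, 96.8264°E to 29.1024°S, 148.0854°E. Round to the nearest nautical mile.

3852 nmi

Δλ = 148.0854 − 96.8264 = 51.2590°.
Δφ = -29.1024 − 11.7822 = -40.8846°.
a = sin²(Δφ/2) + cos φ₁ · cos φ₂ · sin²(Δλ/2) = 0.282019.
c = 2·atan2(√a, √(1−a)) = 1.11969 rad → d = 6371·c ≈ 7133.55 km ≈ 3851.81 nmi.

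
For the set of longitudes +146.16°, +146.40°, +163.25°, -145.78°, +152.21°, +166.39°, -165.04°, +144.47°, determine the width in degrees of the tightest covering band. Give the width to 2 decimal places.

Sort the longitudes: -165.04°, -145.78°, +144.47°, +146.16°, +146.40°, +152.21°, +163.25°, +166.39°.
Eastward gaps between consecutive values (wrapping around): 19.26°, 290.25°, 1.69°, 0.24°, 5.81°, 11.04°, 3.14°, 28.57°.
Largest gap = 290.25° ⇒ minimal covering band is its complement: 360° − 290.25° = 69.75°.
Band runs from +144.47° eastward to -145.78°, crossing the antimeridian.

69.75°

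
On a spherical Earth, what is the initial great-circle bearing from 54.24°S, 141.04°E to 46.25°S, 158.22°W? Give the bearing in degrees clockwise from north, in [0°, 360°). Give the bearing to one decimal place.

Δλ = -158.22 − 141.04 = -299.26°; wrapped into (−180°, 180°]: 60.74°.
θ = atan2( sin Δλ · cos φ₂ , cos φ₁ · sin φ₂ − sin φ₁ · cos φ₂ · cos Δλ )
  = atan2(0.60328, -0.14787) = 103.772° → normalised to [0°, 360°): 103.772°.

103.8°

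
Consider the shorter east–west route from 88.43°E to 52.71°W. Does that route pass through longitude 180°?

No

Signed shortest Δλ = ((-52.71 − 88.43 + 180) mod 360) − 180 = -141.14°.
Going west by 141.14° from +88.43° reaches -52.71° without touching 180°.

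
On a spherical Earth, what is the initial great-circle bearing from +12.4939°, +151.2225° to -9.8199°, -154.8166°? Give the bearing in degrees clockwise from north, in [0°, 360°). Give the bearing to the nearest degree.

Δλ = -154.8166 − 151.2225 = -306.0391°; wrapped into (−180°, 180°]: 53.9609°.
θ = atan2( sin Δλ · cos φ₂ , cos φ₁ · sin φ₂ − sin φ₁ · cos φ₂ · cos Δλ )
  = atan2(0.79677, -0.29193) = 110.122° → normalised to [0°, 360°): 110.122°.

110°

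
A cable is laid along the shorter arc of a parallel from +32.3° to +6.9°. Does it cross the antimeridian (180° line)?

Signed shortest Δλ = ((6.9 − 32.3 + 180) mod 360) − 180 = -25.4°.
Going west by 25.4° from +32.3° reaches +6.9° without touching 180°.

No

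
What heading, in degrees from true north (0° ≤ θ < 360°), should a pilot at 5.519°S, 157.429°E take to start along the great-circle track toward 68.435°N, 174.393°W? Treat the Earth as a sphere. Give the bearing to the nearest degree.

Δλ = -174.393 − 157.429 = -331.822°; wrapped into (−180°, 180°]: 28.178°.
θ = atan2( sin Δλ · cos φ₂ , cos φ₁ · sin φ₂ − sin φ₁ · cos φ₂ · cos Δλ )
  = atan2(0.17356, 0.95685) = 10.281° → normalised to [0°, 360°): 10.281°.

10°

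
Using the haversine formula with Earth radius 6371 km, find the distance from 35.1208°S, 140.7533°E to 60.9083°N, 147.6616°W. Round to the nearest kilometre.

Δλ = -147.6616 − 140.7533 = -288.4149°; wrapped into (−180°, 180°]: 71.5851°.
Δφ = 60.9083 − -35.1208 = 96.0291°.
a = sin²(Δφ/2) + cos φ₁ · cos φ₂ · sin²(Δλ/2) = 0.688548.
c = 2·atan2(√a, √(1−a)) = 1.95745 rad → d = 6371·c ≈ 12470.94 km.

12471 km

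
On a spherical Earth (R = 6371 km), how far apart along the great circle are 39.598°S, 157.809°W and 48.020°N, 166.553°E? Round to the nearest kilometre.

10358 km

Δλ = 166.553 − -157.809 = 324.362°; wrapped into (−180°, 180°]: -35.638°.
Δφ = 48.020 − -39.598 = 87.618°.
a = sin²(Δφ/2) + cos φ₁ · cos φ₂ · sin²(Δλ/2) = 0.527482.
c = 2·atan2(√a, √(1−a)) = 1.62579 rad → d = 6371·c ≈ 10357.89 km.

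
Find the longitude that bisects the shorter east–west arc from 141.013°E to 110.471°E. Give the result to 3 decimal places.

125.742°E

Signed shortest Δλ from +141.013° to +110.471° is -30.542°.
Midpoint longitude = +141.013° + (-30.542°)/2 = +141.013° − 15.271° = +125.742°.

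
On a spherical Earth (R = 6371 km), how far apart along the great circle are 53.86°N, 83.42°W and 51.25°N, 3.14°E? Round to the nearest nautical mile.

Δλ = 3.14 − -83.42 = 86.56°.
Δφ = 51.25 − 53.86 = -2.61°.
a = sin²(Δφ/2) + cos φ₁ · cos φ₂ · sin²(Δλ/2) = 0.174016.
c = 2·atan2(√a, √(1−a)) = 0.86062 rad → d = 6371·c ≈ 5483.01 km ≈ 2960.59 nmi.

2961 nmi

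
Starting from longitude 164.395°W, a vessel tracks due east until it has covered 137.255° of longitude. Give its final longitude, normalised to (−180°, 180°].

27.140°W

Start at -164.395°; shift +137.255° → -27.140°.
-27.140° already lies in (−180°, 180°].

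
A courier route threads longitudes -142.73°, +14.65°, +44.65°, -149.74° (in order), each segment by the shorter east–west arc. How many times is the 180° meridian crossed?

1

Leg 1: -142.73° → +14.65°, shortest Δλ = 157.38° (east) — does not cross 180°.
Leg 2: +14.65° → +44.65°, shortest Δλ = 30.0° (east) — does not cross 180°.
Leg 3: +44.65° → -149.74°, shortest Δλ = 165.61° (east) — crosses 180°.
Total crossings: 1.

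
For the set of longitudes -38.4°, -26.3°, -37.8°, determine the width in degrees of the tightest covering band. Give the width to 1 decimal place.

Sort the longitudes: -38.4°, -37.8°, -26.3°.
Eastward gaps between consecutive values (wrapping around): 0.6°, 11.5°, 347.9°.
Largest gap = 347.9° ⇒ minimal covering band is its complement: 360° − 347.9° = 12.1°.
Band runs from -38.4° eastward to -26.3°.

12.1°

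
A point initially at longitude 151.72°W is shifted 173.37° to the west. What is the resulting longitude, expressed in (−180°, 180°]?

Start at -151.72°; shift −173.37° → -325.09°.
-325.09° lies outside (−180°, 180°]; add 360° → +34.91°.

34.91°E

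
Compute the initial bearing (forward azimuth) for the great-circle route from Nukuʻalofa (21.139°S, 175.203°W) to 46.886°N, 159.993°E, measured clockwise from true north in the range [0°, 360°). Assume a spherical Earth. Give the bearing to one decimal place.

342.4°

Δλ = 159.993 − -175.203 = 335.196°; wrapped into (−180°, 180°]: -24.804°.
θ = atan2( sin Δλ · cos φ₂ , cos φ₁ · sin φ₂ − sin φ₁ · cos φ₂ · cos Δλ )
  = atan2(-0.28672, 0.90461) = -17.586° → normalised to [0°, 360°): 342.414°.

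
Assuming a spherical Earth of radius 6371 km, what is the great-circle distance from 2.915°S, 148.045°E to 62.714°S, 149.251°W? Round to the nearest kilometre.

8364 km

Δλ = -149.251 − 148.045 = -297.296°; wrapped into (−180°, 180°]: 62.704°.
Δφ = -62.714 − -2.915 = -59.799°.
a = sin²(Δφ/2) + cos φ₁ · cos φ₂ · sin²(Δλ/2) = 0.372422.
c = 2·atan2(√a, √(1−a)) = 1.31279 rad → d = 6371·c ≈ 8363.77 km.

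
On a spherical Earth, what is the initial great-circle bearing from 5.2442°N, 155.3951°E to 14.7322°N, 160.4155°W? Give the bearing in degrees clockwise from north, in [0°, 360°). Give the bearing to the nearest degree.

Δλ = -160.4155 − 155.3951 = -315.8106°; wrapped into (−180°, 180°]: 44.1894°.
θ = atan2( sin Δλ · cos φ₂ , cos φ₁ · sin φ₂ − sin φ₁ · cos φ₂ · cos Δλ )
  = atan2(0.67412, 0.18985) = 74.271° → normalised to [0°, 360°): 74.271°.

74°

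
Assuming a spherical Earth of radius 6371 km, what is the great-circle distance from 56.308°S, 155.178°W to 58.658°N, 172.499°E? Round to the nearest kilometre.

13102 km

Δλ = 172.499 − -155.178 = 327.677°; wrapped into (−180°, 180°]: -32.323°.
Δφ = 58.658 − -56.308 = 114.966°.
a = sin²(Δφ/2) + cos φ₁ · cos φ₂ · sin²(Δλ/2) = 0.733395.
c = 2·atan2(√a, √(1−a)) = 2.05645 rad → d = 6371·c ≈ 13101.67 km.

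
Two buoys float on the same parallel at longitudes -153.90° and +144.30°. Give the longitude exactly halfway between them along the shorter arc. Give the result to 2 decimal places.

+175.20°

Signed shortest Δλ from -153.90° to +144.30° is -61.80°.
Midpoint longitude = -153.90° + (-61.80°)/2 = -153.90° − 30.90° = -184.80°.
Normalise into (−180°, 180°]: +175.20°.
(The naïve average (-153.90 + +144.30)/2 = -4.8° is on the wrong side of the globe.)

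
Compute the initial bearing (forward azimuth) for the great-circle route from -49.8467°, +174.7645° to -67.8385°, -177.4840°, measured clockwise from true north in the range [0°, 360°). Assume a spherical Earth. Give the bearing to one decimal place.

170.7°

Δλ = -177.4840 − 174.7645 = -352.2485°; wrapped into (−180°, 180°]: 7.7515°.
θ = atan2( sin Δλ · cos φ₂ , cos φ₁ · sin φ₂ − sin φ₁ · cos φ₂ · cos Δλ )
  = atan2(0.05088, -0.31152) = 170.724° → normalised to [0°, 360°): 170.724°.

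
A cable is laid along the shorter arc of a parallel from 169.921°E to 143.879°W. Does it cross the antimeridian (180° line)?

Yes

Naïve |-143.879 − 169.921| = 313.8° > 180°, so the shorter arc goes the other way round — across 180°.
Signed shortest Δλ = ((-143.879 − 169.921 + 180) mod 360) − 180 = 46.2°.
Going east by 46.2° from +169.921° passes through 180° before reaching -143.879°.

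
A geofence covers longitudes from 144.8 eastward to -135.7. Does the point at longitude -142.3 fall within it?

Yes

Band width going east from +144.8° to -135.7°: ((-135.7 − 144.8) mod 360) = 79.5°.
Offset of -142.3° east of the west edge: ((-142.3 − 144.8) mod 360) = 72.9°.
72.9° ≤ 79.5° ⇒ inside.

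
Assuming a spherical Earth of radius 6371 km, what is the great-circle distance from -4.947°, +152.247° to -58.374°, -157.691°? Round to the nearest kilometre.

7324 km

Δλ = -157.691 − 152.247 = -309.938°; wrapped into (−180°, 180°]: 50.062°.
Δφ = -58.374 − -4.947 = -53.427°.
a = sin²(Δφ/2) + cos φ₁ · cos φ₂ · sin²(Δλ/2) = 0.295601.
c = 2·atan2(√a, √(1−a)) = 1.14966 rad → d = 6371·c ≈ 7324.48 km.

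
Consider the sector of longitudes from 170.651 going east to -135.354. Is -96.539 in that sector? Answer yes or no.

Band width going east from +170.651° to -135.354°: ((-135.354 − 170.651) mod 360) = 53.995°.
Offset of -96.539° east of the west edge: ((-96.539 − 170.651) mod 360) = 92.810°.
92.810° > 53.995° ⇒ outside.

No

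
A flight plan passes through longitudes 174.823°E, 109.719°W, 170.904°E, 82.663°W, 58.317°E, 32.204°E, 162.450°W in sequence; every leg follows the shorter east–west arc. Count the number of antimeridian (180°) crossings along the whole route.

4

Leg 1: +174.823° → -109.719°, shortest Δλ = 75.458° (east) — crosses 180°.
Leg 2: -109.719° → +170.904°, shortest Δλ = -79.377° (west) — crosses 180°.
Leg 3: +170.904° → -82.663°, shortest Δλ = 106.433° (east) — crosses 180°.
Leg 4: -82.663° → +58.317°, shortest Δλ = 140.98° (east) — does not cross 180°.
Leg 5: +58.317° → +32.204°, shortest Δλ = -26.113° (west) — does not cross 180°.
Leg 6: +32.204° → -162.450°, shortest Δλ = 165.346° (east) — crosses 180°.
Total crossings: 4.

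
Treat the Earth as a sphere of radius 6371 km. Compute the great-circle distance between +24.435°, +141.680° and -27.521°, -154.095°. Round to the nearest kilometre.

8984 km

Δλ = -154.095 − 141.680 = -295.775°; wrapped into (−180°, 180°]: 64.225°.
Δφ = -27.521 − 24.435 = -51.956°.
a = sin²(Δφ/2) + cos φ₁ · cos φ₂ · sin²(Δλ/2) = 0.420025.
c = 2·atan2(√a, √(1−a)) = 1.41016 rad → d = 6371·c ≈ 8984.10 km.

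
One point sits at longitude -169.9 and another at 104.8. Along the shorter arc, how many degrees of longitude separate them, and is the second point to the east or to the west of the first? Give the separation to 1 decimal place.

85.3° west

Raw difference: 104.8 − -169.9 = 274.7°.
Normalise into (−180°, 180°]: 274.7° − 360° = -85.3°.
Negative ⇒ the second point lies to the west; separation 85.3°.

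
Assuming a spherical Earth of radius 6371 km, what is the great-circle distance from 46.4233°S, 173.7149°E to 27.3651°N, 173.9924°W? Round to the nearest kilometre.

Δλ = -173.9924 − 173.7149 = -347.7073°; wrapped into (−180°, 180°]: 12.2927°.
Δφ = 27.3651 − -46.4233 = 73.7884°.
a = sin²(Δφ/2) + cos φ₁ · cos φ₂ · sin²(Δλ/2) = 0.367425.
c = 2·atan2(√a, √(1−a)) = 1.30244 rad → d = 6371·c ≈ 8297.83 km.

8298 km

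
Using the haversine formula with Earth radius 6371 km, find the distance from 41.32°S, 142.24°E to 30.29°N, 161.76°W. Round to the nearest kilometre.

Δλ = -161.76 − 142.24 = -304.00°; wrapped into (−180°, 180°]: 56.00°.
Δφ = 30.29 − -41.32 = 71.61°.
a = sin²(Δφ/2) + cos φ₁ · cos φ₂ · sin²(Δλ/2) = 0.485191.
c = 2·atan2(√a, √(1−a)) = 1.54117 rad → d = 6371·c ≈ 9818.82 km.

9819 km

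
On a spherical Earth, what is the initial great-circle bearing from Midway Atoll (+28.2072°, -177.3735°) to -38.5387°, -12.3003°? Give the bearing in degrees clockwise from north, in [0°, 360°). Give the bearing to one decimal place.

133.6°

Δλ = -12.3003 − -177.3735 = 165.0732°.
θ = atan2( sin Δλ · cos φ₂ , cos φ₁ · sin φ₂ − sin φ₁ · cos φ₂ · cos Δλ )
  = atan2(0.20148, -0.19182) = 133.593° → normalised to [0°, 360°): 133.593°.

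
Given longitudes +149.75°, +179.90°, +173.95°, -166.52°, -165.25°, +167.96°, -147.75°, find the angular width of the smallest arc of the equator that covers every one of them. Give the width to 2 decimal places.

62.50°

Sort the longitudes: -166.52°, -165.25°, -147.75°, +149.75°, +167.96°, +173.95°, +179.90°.
Eastward gaps between consecutive values (wrapping around): 1.27°, 17.50°, 297.50°, 18.21°, 5.99°, 5.95°, 13.58°.
Largest gap = 297.50° ⇒ minimal covering band is its complement: 360° − 297.50° = 62.50°.
Band runs from +149.75° eastward to -147.75°, crossing the antimeridian.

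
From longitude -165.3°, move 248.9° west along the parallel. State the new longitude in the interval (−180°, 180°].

Start at -165.3°; shift −248.9° → -414.2°.
-414.2° lies outside (−180°, 180°]; add 360° → -54.2°.

-54.2°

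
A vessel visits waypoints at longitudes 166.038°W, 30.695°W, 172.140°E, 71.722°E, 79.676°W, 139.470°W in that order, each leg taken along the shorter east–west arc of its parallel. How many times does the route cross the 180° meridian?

1

Leg 1: -166.038° → -30.695°, shortest Δλ = 135.343° (east) — does not cross 180°.
Leg 2: -30.695° → +172.140°, shortest Δλ = -157.165° (west) — crosses 180°.
Leg 3: +172.140° → +71.722°, shortest Δλ = -100.418° (west) — does not cross 180°.
Leg 4: +71.722° → -79.676°, shortest Δλ = -151.398° (west) — does not cross 180°.
Leg 5: -79.676° → -139.470°, shortest Δλ = -59.794° (west) — does not cross 180°.
Total crossings: 1.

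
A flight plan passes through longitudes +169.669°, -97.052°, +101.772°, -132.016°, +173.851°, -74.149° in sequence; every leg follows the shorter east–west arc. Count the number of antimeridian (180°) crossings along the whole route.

5

Leg 1: +169.669° → -97.052°, shortest Δλ = 93.279° (east) — crosses 180°.
Leg 2: -97.052° → +101.772°, shortest Δλ = -161.176° (west) — crosses 180°.
Leg 3: +101.772° → -132.016°, shortest Δλ = 126.212° (east) — crosses 180°.
Leg 4: -132.016° → +173.851°, shortest Δλ = -54.133° (west) — crosses 180°.
Leg 5: +173.851° → -74.149°, shortest Δλ = 112.0° (east) — crosses 180°.
Total crossings: 5.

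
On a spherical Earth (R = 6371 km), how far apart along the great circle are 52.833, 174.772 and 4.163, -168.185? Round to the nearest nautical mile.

3042 nmi

Δλ = -168.185 − 174.772 = -342.957°; wrapped into (−180°, 180°]: 17.043°.
Δφ = 4.163 − 52.833 = -48.670°.
a = sin²(Δφ/2) + cos φ₁ · cos φ₂ · sin²(Δλ/2) = 0.183033.
c = 2·atan2(√a, √(1−a)) = 0.88417 rad → d = 6371·c ≈ 5633.03 km ≈ 3041.59 nmi.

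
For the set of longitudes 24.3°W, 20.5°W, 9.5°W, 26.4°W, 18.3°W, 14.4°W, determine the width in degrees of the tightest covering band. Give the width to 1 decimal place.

16.9°

Sort the longitudes: -26.4°, -24.3°, -20.5°, -18.3°, -14.4°, -9.5°.
Eastward gaps between consecutive values (wrapping around): 2.1°, 3.8°, 2.2°, 3.9°, 4.9°, 343.1°.
Largest gap = 343.1° ⇒ minimal covering band is its complement: 360° − 343.1° = 16.9°.
Band runs from -26.4° eastward to -9.5°.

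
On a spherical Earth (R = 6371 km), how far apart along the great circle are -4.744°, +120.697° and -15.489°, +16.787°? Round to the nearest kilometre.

Δλ = 16.787 − 120.697 = -103.910°.
Δφ = -15.489 − -4.744 = -10.745°.
a = sin²(Δφ/2) + cos φ₁ · cos φ₂ · sin²(Δλ/2) = 0.604393.
c = 2·atan2(√a, √(1−a)) = 1.78113 rad → d = 6371·c ≈ 11347.58 km.

11348 km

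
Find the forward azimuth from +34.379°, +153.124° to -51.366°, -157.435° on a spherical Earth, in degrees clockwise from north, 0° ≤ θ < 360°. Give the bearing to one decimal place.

Δλ = -157.435 − 153.124 = -310.559°; wrapped into (−180°, 180°]: 49.441°.
θ = atan2( sin Δλ · cos φ₂ , cos φ₁ · sin φ₂ − sin φ₁ · cos φ₂ · cos Δλ )
  = atan2(0.47434, -0.87393) = 151.509° → normalised to [0°, 360°): 151.509°.

151.5°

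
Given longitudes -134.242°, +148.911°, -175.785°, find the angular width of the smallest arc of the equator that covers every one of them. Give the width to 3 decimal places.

Sort the longitudes: -175.785°, -134.242°, +148.911°.
Eastward gaps between consecutive values (wrapping around): 41.543°, 283.153°, 35.304°.
Largest gap = 283.153° ⇒ minimal covering band is its complement: 360° − 283.153° = 76.847°.
Band runs from +148.911° eastward to -134.242°, crossing the antimeridian.

76.847°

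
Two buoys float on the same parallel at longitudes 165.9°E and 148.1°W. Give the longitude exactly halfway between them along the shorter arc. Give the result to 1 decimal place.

171.1°W

Signed shortest Δλ from +165.9° to -148.1° is +46.0°.
Midpoint longitude = +165.9° + (+46.0°)/2 = +165.9° + 23.0° = +188.9°.
Normalise into (−180°, 180°]: -171.1°.
(The naïve average (+165.9 + -148.1)/2 = 8.9° is on the wrong side of the globe.)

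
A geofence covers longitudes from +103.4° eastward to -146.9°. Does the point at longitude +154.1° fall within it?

Band width going east from +103.4° to -146.9°: ((-146.9 − 103.4) mod 360) = 109.7°.
Offset of +154.1° east of the west edge: ((154.1 − 103.4) mod 360) = 50.7°.
50.7° ≤ 109.7° ⇒ inside.

Yes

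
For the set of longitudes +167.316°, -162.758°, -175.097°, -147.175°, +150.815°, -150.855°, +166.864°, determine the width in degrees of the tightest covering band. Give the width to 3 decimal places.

62.010°

Sort the longitudes: -175.097°, -162.758°, -150.855°, -147.175°, +150.815°, +166.864°, +167.316°.
Eastward gaps between consecutive values (wrapping around): 12.339°, 11.903°, 3.680°, 297.990°, 16.049°, 0.452°, 17.587°.
Largest gap = 297.990° ⇒ minimal covering band is its complement: 360° − 297.990° = 62.010°.
Band runs from +150.815° eastward to -147.175°, crossing the antimeridian.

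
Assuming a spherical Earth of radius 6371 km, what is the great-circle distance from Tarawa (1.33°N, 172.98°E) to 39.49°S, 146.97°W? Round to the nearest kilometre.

6098 km

Δλ = -146.97 − 172.98 = -319.95°; wrapped into (−180°, 180°]: 40.05°.
Δφ = -39.49 − 1.33 = -40.82°.
a = sin²(Δφ/2) + cos φ₁ · cos φ₂ · sin²(Δλ/2) = 0.212085.
c = 2·atan2(√a, √(1−a)) = 0.95718 rad → d = 6371·c ≈ 6098.17 km.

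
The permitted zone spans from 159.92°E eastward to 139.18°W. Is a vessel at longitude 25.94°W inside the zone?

No

Band width going east from +159.92° to -139.18°: ((-139.18 − 159.92) mod 360) = 60.90°.
Offset of -25.94° east of the west edge: ((-25.94 − 159.92) mod 360) = 174.14°.
174.14° > 60.90° ⇒ outside.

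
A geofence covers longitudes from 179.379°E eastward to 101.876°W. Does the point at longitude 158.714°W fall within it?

Band width going east from +179.379° to -101.876°: ((-101.876 − 179.379) mod 360) = 78.745°.
Offset of -158.714° east of the west edge: ((-158.714 − 179.379) mod 360) = 21.907°.
21.907° ≤ 78.745° ⇒ inside.

Yes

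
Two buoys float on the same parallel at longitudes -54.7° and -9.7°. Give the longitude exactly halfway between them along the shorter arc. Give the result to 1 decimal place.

-32.2°

Signed shortest Δλ from -54.7° to -9.7° is +45.0°.
Midpoint longitude = -54.7° + (+45.0°)/2 = -54.7° + 22.5° = -32.2°.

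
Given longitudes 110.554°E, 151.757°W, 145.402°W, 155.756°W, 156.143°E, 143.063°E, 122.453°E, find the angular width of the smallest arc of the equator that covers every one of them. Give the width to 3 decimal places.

104.044°

Sort the longitudes: -155.756°, -151.757°, -145.402°, +110.554°, +122.453°, +143.063°, +156.143°.
Eastward gaps between consecutive values (wrapping around): 3.999°, 6.355°, 255.956°, 11.899°, 20.610°, 13.080°, 48.101°.
Largest gap = 255.956° ⇒ minimal covering band is its complement: 360° − 255.956° = 104.044°.
Band runs from +110.554° eastward to -145.402°, crossing the antimeridian.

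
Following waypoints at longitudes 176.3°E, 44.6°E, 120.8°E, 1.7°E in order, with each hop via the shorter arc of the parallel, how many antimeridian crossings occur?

Leg 1: +176.3° → +44.6°, shortest Δλ = -131.7° (west) — does not cross 180°.
Leg 2: +44.6° → +120.8°, shortest Δλ = 76.2° (east) — does not cross 180°.
Leg 3: +120.8° → +1.7°, shortest Δλ = -119.1° (west) — does not cross 180°.
Total crossings: 0.

0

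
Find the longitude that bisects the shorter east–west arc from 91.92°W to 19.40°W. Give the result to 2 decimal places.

Signed shortest Δλ from -91.92° to -19.40° is +72.52°.
Midpoint longitude = -91.92° + (+72.52°)/2 = -91.92° + 36.26° = -55.66°.

55.66°W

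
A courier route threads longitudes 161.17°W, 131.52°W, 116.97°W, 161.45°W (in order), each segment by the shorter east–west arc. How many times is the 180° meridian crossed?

0

Leg 1: -161.17° → -131.52°, shortest Δλ = 29.65° (east) — does not cross 180°.
Leg 2: -131.52° → -116.97°, shortest Δλ = 14.55° (east) — does not cross 180°.
Leg 3: -116.97° → -161.45°, shortest Δλ = -44.48° (west) — does not cross 180°.
Total crossings: 0.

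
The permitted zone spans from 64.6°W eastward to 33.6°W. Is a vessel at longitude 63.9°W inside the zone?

Yes

Band width going east from -64.6° to -33.6°: ((-33.6 − -64.6) mod 360) = 31.0°.
Offset of -63.9° east of the west edge: ((-63.9 − -64.6) mod 360) = 0.7°.
0.7° ≤ 31.0° ⇒ inside.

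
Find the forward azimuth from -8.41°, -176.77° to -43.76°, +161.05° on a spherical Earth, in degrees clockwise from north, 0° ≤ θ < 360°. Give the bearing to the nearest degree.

205°

Δλ = 161.05 − -176.77 = 337.82°; wrapped into (−180°, 180°]: -22.18°.
θ = atan2( sin Δλ · cos φ₂ , cos φ₁ · sin φ₂ − sin φ₁ · cos φ₂ · cos Δλ )
  = atan2(-0.27266, -0.58639) = -155.062° → normalised to [0°, 360°): 204.938°.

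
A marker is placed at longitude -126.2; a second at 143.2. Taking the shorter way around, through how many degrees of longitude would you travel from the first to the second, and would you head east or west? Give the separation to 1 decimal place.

90.6° west

Raw difference: 143.2 − -126.2 = 269.4°.
Normalise into (−180°, 180°]: 269.4° − 360° = -90.6°.
Negative ⇒ the second point lies to the west; separation 90.6°.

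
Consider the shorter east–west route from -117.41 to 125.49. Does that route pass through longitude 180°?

Naïve |125.49 − -117.41| = 242.9° > 180°, so the shorter arc goes the other way round — across 180°.
Signed shortest Δλ = ((125.49 − -117.41 + 180) mod 360) − 180 = -117.1°.
Going west by 117.1° from -117.41° passes through 180° before reaching +125.49°.

Yes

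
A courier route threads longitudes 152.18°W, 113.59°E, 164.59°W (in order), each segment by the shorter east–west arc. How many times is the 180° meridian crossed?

2

Leg 1: -152.18° → +113.59°, shortest Δλ = -94.23° (west) — crosses 180°.
Leg 2: +113.59° → -164.59°, shortest Δλ = 81.82° (east) — crosses 180°.
Total crossings: 2.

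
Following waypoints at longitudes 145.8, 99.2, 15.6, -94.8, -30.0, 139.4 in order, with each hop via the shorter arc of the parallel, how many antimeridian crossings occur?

Leg 1: +145.8° → +99.2°, shortest Δλ = -46.6° (west) — does not cross 180°.
Leg 2: +99.2° → +15.6°, shortest Δλ = -83.6° (west) — does not cross 180°.
Leg 3: +15.6° → -94.8°, shortest Δλ = -110.4° (west) — does not cross 180°.
Leg 4: -94.8° → -30.0°, shortest Δλ = 64.8° (east) — does not cross 180°.
Leg 5: -30.0° → +139.4°, shortest Δλ = 169.4° (east) — does not cross 180°.
Total crossings: 0.

0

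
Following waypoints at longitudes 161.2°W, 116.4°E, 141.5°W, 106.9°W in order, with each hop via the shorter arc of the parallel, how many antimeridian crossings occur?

2

Leg 1: -161.2° → +116.4°, shortest Δλ = -82.4° (west) — crosses 180°.
Leg 2: +116.4° → -141.5°, shortest Δλ = 102.1° (east) — crosses 180°.
Leg 3: -141.5° → -106.9°, shortest Δλ = 34.6° (east) — does not cross 180°.
Total crossings: 2.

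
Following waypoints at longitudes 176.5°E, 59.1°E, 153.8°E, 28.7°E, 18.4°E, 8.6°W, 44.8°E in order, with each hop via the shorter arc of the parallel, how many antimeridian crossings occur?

0

Leg 1: +176.5° → +59.1°, shortest Δλ = -117.4° (west) — does not cross 180°.
Leg 2: +59.1° → +153.8°, shortest Δλ = 94.7° (east) — does not cross 180°.
Leg 3: +153.8° → +28.7°, shortest Δλ = -125.1° (west) — does not cross 180°.
Leg 4: +28.7° → +18.4°, shortest Δλ = -10.3° (west) — does not cross 180°.
Leg 5: +18.4° → -8.6°, shortest Δλ = -27.0° (west) — does not cross 180°.
Leg 6: -8.6° → +44.8°, shortest Δλ = 53.4° (east) — does not cross 180°.
Total crossings: 0.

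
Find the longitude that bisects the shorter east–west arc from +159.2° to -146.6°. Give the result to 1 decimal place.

-173.7°

Signed shortest Δλ from +159.2° to -146.6° is +54.2°.
Midpoint longitude = +159.2° + (+54.2°)/2 = +159.2° + 27.1° = +186.3°.
Normalise into (−180°, 180°]: -173.7°.
(The naïve average (+159.2 + -146.6)/2 = 6.3° is on the wrong side of the globe.)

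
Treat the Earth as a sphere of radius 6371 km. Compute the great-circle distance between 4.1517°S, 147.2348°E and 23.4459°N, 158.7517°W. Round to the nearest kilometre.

Δλ = -158.7517 − 147.2348 = -305.9865°; wrapped into (−180°, 180°]: 54.0135°.
Δφ = 23.4459 − -4.1517 = 27.5976°.
a = sin²(Δφ/2) + cos φ₁ · cos φ₂ · sin²(Δλ/2) = 0.245570.
c = 2·atan2(√a, √(1−a)) = 1.03694 rad → d = 6371·c ≈ 6606.32 km.

6606 km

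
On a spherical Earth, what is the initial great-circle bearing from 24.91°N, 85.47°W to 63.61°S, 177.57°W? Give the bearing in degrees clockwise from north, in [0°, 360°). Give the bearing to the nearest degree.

209°

Δλ = -177.57 − -85.47 = -92.10°.
θ = atan2( sin Δλ · cos φ₂ , cos φ₁ · sin φ₂ − sin φ₁ · cos φ₂ · cos Δλ )
  = atan2(-0.44418, -0.80559) = -151.129° → normalised to [0°, 360°): 208.871°.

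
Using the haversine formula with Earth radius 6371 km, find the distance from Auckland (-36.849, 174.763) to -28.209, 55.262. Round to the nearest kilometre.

10414 km

Δλ = 55.262 − 174.763 = -119.501°.
Δφ = -28.209 − -36.849 = 8.640°.
a = sin²(Δφ/2) + cos φ₁ · cos φ₂ · sin²(Δλ/2) = 0.531890.
c = 2·atan2(√a, √(1−a)) = 1.63462 rad → d = 6371·c ≈ 10414.16 km.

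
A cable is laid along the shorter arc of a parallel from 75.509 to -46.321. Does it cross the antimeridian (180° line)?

Signed shortest Δλ = ((-46.321 − 75.509 + 180) mod 360) − 180 = -121.83°.
Going west by 121.83° from +75.509° reaches -46.321° without touching 180°.

No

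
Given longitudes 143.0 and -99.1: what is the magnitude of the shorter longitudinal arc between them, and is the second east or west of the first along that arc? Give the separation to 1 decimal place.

Raw difference: -99.1 − 143.0 = -242.1°.
Normalise into (−180°, 180°]: -242.1° + 360° = 117.9°.
Positive ⇒ the second point lies to the east; separation 117.9°.

117.9° east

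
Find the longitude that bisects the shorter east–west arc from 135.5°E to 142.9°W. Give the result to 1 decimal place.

176.3°E

Signed shortest Δλ from +135.5° to -142.9° is +81.6°.
Midpoint longitude = +135.5° + (+81.6°)/2 = +135.5° + 40.8° = +176.3°.
(The naïve average (+135.5 + -142.9)/2 = -3.7° is on the wrong side of the globe.)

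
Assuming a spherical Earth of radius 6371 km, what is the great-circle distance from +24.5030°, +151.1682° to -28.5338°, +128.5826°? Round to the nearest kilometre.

6373 km

Δλ = 128.5826 − 151.1682 = -22.5856°.
Δφ = -28.5338 − 24.5030 = -53.0368°.
a = sin²(Δφ/2) + cos φ₁ · cos φ₂ · sin²(Δλ/2) = 0.230004.
c = 2·atan2(√a, √(1−a)) = 1.00037 rad → d = 6371·c ≈ 6373.35 km.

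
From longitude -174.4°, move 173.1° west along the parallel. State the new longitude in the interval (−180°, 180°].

+12.5°

Start at -174.4°; shift −173.1° → -347.5°.
-347.5° lies outside (−180°, 180°]; add 360° → +12.5°.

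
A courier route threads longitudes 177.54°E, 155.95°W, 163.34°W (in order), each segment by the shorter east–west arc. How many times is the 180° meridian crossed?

1

Leg 1: +177.54° → -155.95°, shortest Δλ = 26.51° (east) — crosses 180°.
Leg 2: -155.95° → -163.34°, shortest Δλ = -7.39° (west) — does not cross 180°.
Total crossings: 1.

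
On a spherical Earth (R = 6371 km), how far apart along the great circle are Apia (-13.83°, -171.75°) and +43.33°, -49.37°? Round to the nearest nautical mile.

7375 nmi

Δλ = -49.37 − -171.75 = 122.38°.
Δφ = 43.33 − -13.83 = 57.16°.
a = sin²(Δφ/2) + cos φ₁ · cos φ₂ · sin²(Δλ/2) = 0.771145.
c = 2·atan2(√a, √(1−a)) = 2.14396 rad → d = 6371·c ≈ 13659.15 km ≈ 7375.35 nmi.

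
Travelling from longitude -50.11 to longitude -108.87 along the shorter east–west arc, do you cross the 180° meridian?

No

Signed shortest Δλ = ((-108.87 − -50.11 + 180) mod 360) − 180 = -58.76°.
Going west by 58.76° from -50.11° reaches -108.87° without touching 180°.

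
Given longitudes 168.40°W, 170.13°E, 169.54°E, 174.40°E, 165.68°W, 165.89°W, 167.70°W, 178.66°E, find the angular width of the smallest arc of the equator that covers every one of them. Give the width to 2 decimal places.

24.78°

Sort the longitudes: -168.40°, -167.70°, -165.89°, -165.68°, +169.54°, +170.13°, +174.40°, +178.66°.
Eastward gaps between consecutive values (wrapping around): 0.70°, 1.81°, 0.21°, 335.22°, 0.59°, 4.27°, 4.26°, 12.94°.
Largest gap = 335.22° ⇒ minimal covering band is its complement: 360° − 335.22° = 24.78°.
Band runs from +169.54° eastward to -165.68°, crossing the antimeridian.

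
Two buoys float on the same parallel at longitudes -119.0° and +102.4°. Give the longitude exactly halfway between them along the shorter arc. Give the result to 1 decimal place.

+171.7°

Signed shortest Δλ from -119.0° to +102.4° is -138.6°.
Midpoint longitude = -119.0° + (-138.6°)/2 = -119.0° − 69.3° = -188.3°.
Normalise into (−180°, 180°]: +171.7°.
(The naïve average (-119.0 + +102.4)/2 = -8.3° is on the wrong side of the globe.)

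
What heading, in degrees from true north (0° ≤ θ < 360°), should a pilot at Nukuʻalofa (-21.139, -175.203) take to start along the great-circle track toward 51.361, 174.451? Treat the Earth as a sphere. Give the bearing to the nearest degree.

353°

Δλ = 174.451 − -175.203 = 349.654°; wrapped into (−180°, 180°]: -10.346°.
θ = atan2( sin Δλ · cos φ₂ , cos φ₁ · sin φ₂ − sin φ₁ · cos φ₂ · cos Δλ )
  = atan2(-0.11214, 0.95006) = -6.732° → normalised to [0°, 360°): 353.268°.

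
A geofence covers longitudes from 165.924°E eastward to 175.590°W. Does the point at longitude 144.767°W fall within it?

No

Band width going east from +165.924° to -175.590°: ((-175.590 − 165.924) mod 360) = 18.486°.
Offset of -144.767° east of the west edge: ((-144.767 − 165.924) mod 360) = 49.309°.
49.309° > 18.486° ⇒ outside.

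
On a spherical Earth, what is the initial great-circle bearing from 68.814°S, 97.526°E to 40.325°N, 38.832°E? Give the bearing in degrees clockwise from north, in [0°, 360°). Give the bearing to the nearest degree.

313°

Δλ = 38.832 − 97.526 = -58.694°.
θ = atan2( sin Δλ · cos φ₂ , cos φ₁ · sin φ₂ − sin φ₁ · cos φ₂ · cos Δλ )
  = atan2(-0.65139, 0.60324) = -47.198° → normalised to [0°, 360°): 312.802°.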